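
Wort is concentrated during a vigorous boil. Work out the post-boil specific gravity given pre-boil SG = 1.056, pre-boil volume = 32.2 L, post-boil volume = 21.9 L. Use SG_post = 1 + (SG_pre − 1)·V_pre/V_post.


pts_pre = (1.056 − 1)·1000 = 56.0000
pts_post = 56.0000·32.2/21.9 = 82.3379
SG_post = 1 + 82.3379/1000

1.0823


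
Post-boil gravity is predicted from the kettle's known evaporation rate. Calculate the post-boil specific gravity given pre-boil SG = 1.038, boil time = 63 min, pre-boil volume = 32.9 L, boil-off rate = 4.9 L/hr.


V_post = V_pre − rate·(t/60);  SG_post = 1 + (SG_pre−1)·V_pre/V_post
V_post = 32.9 − 4.9·(63/60) = 27.7550
SG_post = 1 + (1.038 − 1)·32.9/27.7550

1.0450


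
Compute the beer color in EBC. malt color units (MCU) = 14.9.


SRM = 1.4922·MCU^0.6859;  EBC = SRM·1.97
SRM = 1.4922·14.9^0.6859 = 9.5173
EBC = 9.5173·1.97

18.7492 EBC


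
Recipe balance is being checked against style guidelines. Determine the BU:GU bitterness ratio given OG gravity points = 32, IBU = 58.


BU:GU = IBU / OG_points
BU:GU = 58 / 32

1.8125


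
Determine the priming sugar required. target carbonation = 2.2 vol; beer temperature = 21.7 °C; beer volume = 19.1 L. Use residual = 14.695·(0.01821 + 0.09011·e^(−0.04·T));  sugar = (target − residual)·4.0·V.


residual = 14.695·(0.01821 + 0.09011·e^(−0.04·21.7)) = 0.8235
sugar = (2.2 − 0.8235)·4.0·19.1

105.1670 g


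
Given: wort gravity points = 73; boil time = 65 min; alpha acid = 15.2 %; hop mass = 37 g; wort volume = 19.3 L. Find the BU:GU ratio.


U = 1.65·0.000125^(GP/1000)·(1−e^(−0.04t))/4.15;  IBU = (α/100)·m·U·1000/V;  BU:GU = IBU/GP
U = 1.65·0.000125^(73/1000)·(1−e^(−0.04·65))/4.15 = 0.1910
IBU = (15.2/100)·37·0.1910·1000/19.3 = 55.6520
BU:GU = 55.6520/73

0.7624


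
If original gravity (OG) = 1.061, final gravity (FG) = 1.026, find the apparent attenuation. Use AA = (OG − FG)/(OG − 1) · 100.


AA = (1.061 − 1.026)/(1.061 − 1) · 100

57.3770 %


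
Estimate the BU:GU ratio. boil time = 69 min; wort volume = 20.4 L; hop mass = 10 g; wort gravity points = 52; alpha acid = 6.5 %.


U = 1.65·0.000125^(GP/1000)·(1−e^(−0.04t))/4.15;  IBU = (α/100)·m·U·1000/V;  BU:GU = IBU/GP
U = 1.65·0.000125^(52/1000)·(1−e^(−0.04·69))/4.15 = 0.2334
IBU = (6.5/100)·10·0.2334·1000/20.4 = 7.4364
BU:GU = 7.4364/52

0.1430


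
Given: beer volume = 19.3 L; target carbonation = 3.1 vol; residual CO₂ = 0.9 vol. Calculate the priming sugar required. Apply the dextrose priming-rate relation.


sugar = (target − residual)·4.0·V
sugar = (3.1 − 0.9)·4.0·19.3

169.8400 g


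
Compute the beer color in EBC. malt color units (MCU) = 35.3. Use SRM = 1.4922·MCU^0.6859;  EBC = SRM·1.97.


SRM = 1.4922·35.3^0.6859 = 17.1967
EBC = 17.1967·1.97

33.8775 EBC


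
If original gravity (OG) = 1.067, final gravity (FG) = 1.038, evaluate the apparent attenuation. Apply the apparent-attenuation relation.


AA = (OG − FG)/(OG − 1) · 100
AA = (1.067 − 1.038)/(1.067 − 1) · 100

43.2836 %


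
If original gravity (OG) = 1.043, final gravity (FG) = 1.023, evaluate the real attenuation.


AA = (OG−FG)/(OG−1)·100;  RA = AA·0.8192
AA = (1.043 − 1.023)/(1.043 − 1)·100 = 46.5116
RA = 46.5116·0.8192

38.1023 %


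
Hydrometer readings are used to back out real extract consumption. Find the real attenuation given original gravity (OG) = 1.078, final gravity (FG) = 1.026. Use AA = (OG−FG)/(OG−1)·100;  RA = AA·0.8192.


AA = (1.078 − 1.026)/(1.078 − 1)·100 = 66.6667
RA = 66.6667·0.8192

54.6133 %


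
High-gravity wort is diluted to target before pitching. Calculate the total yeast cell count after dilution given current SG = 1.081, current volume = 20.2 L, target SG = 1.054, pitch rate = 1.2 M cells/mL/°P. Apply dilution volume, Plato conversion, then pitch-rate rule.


V_w = V·((SG_c−1)/(SG_t−1)−1);  °P = 259 − 259/SG_t;  cells = rate·(V+V_w)·°P
V_w = 20.2·((1.081−1)/(1.054−1)−1) = 10.1000
V_final = 20.2 + 10.1000 = 30.3000
°P = 259 − 259/1.054 = 13.2694
cells = 1.2·30.3000·13.2694

482.4772 billion cells


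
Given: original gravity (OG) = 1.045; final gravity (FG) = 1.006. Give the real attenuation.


AA = (OG−FG)/(OG−1)·100;  RA = AA·0.8192
AA = (1.045 − 1.006)/(1.045 − 1)·100 = 86.6667
RA = 86.6667·0.8192

70.9973 %


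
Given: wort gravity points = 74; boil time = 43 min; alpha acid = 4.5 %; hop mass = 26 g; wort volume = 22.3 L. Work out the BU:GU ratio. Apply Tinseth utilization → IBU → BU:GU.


U = 1.65·0.000125^(GP/1000)·(1−e^(−0.04t))/4.15;  IBU = (α/100)·m·U·1000/V;  BU:GU = IBU/GP
U = 1.65·0.000125^(74/1000)·(1−e^(−0.04·43))/4.15 = 0.1678
IBU = (4.5/100)·26·0.1678·1000/22.3 = 8.8064
BU:GU = 8.8064/74

0.1190


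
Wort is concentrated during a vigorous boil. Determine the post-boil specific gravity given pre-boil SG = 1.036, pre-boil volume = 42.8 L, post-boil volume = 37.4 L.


SG_post = 1 + (SG_pre − 1)·V_pre/V_post
pts_pre = (1.036 − 1)·1000 = 36.0000
pts_post = 36.0000·42.8/37.4 = 41.1979
SG_post = 1 + 41.1979/1000

1.0412


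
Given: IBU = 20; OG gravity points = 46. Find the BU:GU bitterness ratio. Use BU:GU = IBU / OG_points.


BU:GU = 20 / 46

0.4348


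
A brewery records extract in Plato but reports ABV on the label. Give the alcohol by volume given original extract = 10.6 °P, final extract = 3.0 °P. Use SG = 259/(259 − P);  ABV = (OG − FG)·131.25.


OG = 259/(259 − 10.6) = 1.0427
FG = 259/(259 − 3.0) = 1.0117
ABV = (1.0427 − 1.0117)·131.25

4.0628 % ABV


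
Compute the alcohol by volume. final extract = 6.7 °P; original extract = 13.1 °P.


SG = 259/(259 − P);  ABV = (OG − FG)·131.25
OG = 259/(259 − 13.1) = 1.0533
FG = 259/(259 − 6.7) = 1.0266
ABV = (1.0533 − 1.0266)·131.25

3.5067 % ABV


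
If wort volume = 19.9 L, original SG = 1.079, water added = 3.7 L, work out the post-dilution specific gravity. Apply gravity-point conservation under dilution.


SG_new = 1 + (SG_old − 1)·V_old/(V_old + V_water)
pts = (1.079 − 1)·1000·19.9/(19.9 + 3.7) = 66.6144
SG_new = 1 + 66.6144/1000

1.0666


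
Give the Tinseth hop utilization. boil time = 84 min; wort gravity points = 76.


U = 1.65·0.000125^(GP/1000) · (1 − e^(−0.04·t))/4.15
bigness = 1.65·0.000125^(76/1000) = 0.8334
boil_factor = (1 − e^(−0.04·84))/4.15 = 0.2326
U = 0.8334 · 0.2326

0.1938


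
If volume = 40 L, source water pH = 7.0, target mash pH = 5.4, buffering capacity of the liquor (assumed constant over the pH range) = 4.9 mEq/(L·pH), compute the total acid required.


acid = buffering capacity · (pH_source − pH_target) · V
acid = 4.9 · (7.0 − 5.4) · 40

313.6000 mEq


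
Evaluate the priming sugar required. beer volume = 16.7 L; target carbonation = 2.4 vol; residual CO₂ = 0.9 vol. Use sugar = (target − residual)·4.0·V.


sugar = (2.4 − 0.9)·4.0·16.7

100.2000 g


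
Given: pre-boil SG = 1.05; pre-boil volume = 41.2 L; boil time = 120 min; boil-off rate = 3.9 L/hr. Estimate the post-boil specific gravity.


V_post = V_pre − rate·(t/60);  SG_post = 1 + (SG_pre−1)·V_pre/V_post
V_post = 41.2 − 3.9·(120/60) = 33.4000
SG_post = 1 + (1.05 − 1)·41.2/33.4000

1.0617


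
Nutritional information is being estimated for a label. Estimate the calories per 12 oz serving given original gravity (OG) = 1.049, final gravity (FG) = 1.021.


ABW = (OG−FG)·131.25·0.79/FG;  °P = 259 − 259/SG (for OG→OE and FG→AE);  RE = 0.1808·OE + 0.8192·AE;  Cal = (6.9·ABW + 4·(RE−0.1))·FG·3.55
ABW = (1.049 − 1.021)·131.25·0.79/1.021 = 2.8435
OE = 259 − 259/1.049 = 12.0982 °P
AE = 259 − 259/1.021 = 5.3271 °P
RE = 0.1808·12.0982 + 0.8192·5.3271 = 6.5513 °P
Cal = (6.9·2.8435 + 4·(6.5513−0.1))·1.021·3.55

164.6479 kcal


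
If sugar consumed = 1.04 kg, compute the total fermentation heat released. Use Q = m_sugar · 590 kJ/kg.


Q = 1.04 · 590

613.6000 kJ


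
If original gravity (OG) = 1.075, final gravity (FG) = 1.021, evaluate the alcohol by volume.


ABV = (OG − FG) · 131.25
ABV = (1.075 − 1.021) · 131.25

7.0875 % ABV


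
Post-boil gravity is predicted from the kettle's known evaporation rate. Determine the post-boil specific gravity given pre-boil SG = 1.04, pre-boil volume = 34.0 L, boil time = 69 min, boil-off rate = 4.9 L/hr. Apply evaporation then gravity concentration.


V_post = V_pre − rate·(t/60);  SG_post = 1 + (SG_pre−1)·V_pre/V_post
V_post = 34.0 − 4.9·(69/60) = 28.3650
SG_post = 1 + (1.04 − 1)·34.0/28.3650

1.0479


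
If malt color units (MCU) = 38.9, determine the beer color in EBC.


SRM = 1.4922·MCU^0.6859;  EBC = SRM·1.97
SRM = 1.4922·38.9^0.6859 = 18.3812
EBC = 18.3812·1.97

36.2109 EBC


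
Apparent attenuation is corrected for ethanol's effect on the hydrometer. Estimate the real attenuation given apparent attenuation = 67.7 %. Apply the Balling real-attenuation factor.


RA = AA · 0.8192
RA = 67.7 · 0.8192

55.4598 %


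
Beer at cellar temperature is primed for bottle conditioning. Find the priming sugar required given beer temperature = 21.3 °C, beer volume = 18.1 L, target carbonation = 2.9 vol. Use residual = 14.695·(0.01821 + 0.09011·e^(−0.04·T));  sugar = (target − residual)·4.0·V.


residual = 14.695·(0.01821 + 0.09011·e^(−0.04·21.3)) = 0.8324
sugar = (2.9 − 0.8324)·4.0·18.1

149.6918 g


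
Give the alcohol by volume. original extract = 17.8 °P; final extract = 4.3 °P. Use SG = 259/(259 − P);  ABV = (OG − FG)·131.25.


OG = 259/(259 − 17.8) = 1.0738
FG = 259/(259 − 4.3) = 1.0169
ABV = (1.0738 − 1.0169)·131.25

7.4701 % ABV


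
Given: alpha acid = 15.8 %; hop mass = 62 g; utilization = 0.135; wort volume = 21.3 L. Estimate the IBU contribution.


IBU = (α/100)·mass·U·1000 / V
IBU = (15.8/100)·62·0.135·1000 / 21.3

62.0873 IBU


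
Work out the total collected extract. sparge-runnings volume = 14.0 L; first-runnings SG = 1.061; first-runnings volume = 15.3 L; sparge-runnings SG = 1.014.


total = Σ (SG_i − 1)·1000·V_i
first = (1.061 − 1)·1000·15.3 = 933.3000
sparge = (1.014 − 1)·1000·14.0 = 196.0000
total = 933.3000 + 196.0000

1129.3000 gravity·L


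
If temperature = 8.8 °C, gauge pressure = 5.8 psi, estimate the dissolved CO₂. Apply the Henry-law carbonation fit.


vols = (P + 14.695)·(0.01821 + 0.09011·e^(−0.04·T))
vols = (5.8 + 14.695)·(0.01821 + 0.09011·e^(−0.04·8.8))

1.6720 volumes


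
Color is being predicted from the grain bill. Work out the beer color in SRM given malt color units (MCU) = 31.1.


SRM = 1.4922 · MCU^0.6859
SRM = 1.4922 · 31.1^0.6859

15.7656 SRM


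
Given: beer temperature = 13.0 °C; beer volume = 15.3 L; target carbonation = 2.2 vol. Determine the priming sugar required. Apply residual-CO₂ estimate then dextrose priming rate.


residual = 14.695·(0.01821 + 0.09011·e^(−0.04·T));  sugar = (target − residual)·4.0·V
residual = 14.695·(0.01821 + 0.09011·e^(−0.04·13.0)) = 1.0548
sugar = (2.2 − 1.0548)·4.0·15.3

70.0838 g


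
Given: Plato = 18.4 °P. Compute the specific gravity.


SG = 259/(259 − P)
SG = 259/(259 − 18.4)

1.0765


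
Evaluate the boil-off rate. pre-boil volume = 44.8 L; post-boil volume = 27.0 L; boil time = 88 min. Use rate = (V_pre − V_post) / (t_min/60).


rate = (44.8 − 27.0) / (88/60)

12.1364 L/hr


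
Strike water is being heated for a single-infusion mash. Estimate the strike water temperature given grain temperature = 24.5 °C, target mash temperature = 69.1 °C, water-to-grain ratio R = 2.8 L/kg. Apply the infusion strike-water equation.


T_strike = (0.41/R)·(T_mash − T_grain) + T_mash
T_strike = (0.41/2.8)·(69.1 − 24.5) + 69.1

75.6307 °C


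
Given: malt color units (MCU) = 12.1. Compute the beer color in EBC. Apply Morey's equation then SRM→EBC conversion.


SRM = 1.4922·MCU^0.6859;  EBC = SRM·1.97
SRM = 1.4922·12.1^0.6859 = 8.2511
EBC = 8.2511·1.97

16.2546 EBC


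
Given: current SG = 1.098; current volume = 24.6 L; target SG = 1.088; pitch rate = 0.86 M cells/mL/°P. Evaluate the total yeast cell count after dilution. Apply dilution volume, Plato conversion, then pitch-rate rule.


V_w = V·((SG_c−1)/(SG_t−1)−1);  °P = 259 − 259/SG_t;  cells = rate·(V+V_w)·°P
V_w = 24.6·((1.098−1)/(1.088−1)−1) = 2.7955
V_final = 24.6 + 2.7955 = 27.3955
°P = 259 − 259/1.088 = 20.9485
cells = 0.86·27.3955·20.9485

493.5493 billion cells


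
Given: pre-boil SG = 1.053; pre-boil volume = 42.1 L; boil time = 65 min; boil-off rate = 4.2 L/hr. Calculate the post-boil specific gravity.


V_post = V_pre − rate·(t/60);  SG_post = 1 + (SG_pre−1)·V_pre/V_post
V_post = 42.1 − 4.2·(65/60) = 37.5500
SG_post = 1 + (1.053 − 1)·42.1/37.5500

1.0594


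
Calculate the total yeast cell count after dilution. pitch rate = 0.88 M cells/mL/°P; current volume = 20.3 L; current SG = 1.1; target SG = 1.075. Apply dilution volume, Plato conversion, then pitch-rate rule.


V_w = V·((SG_c−1)/(SG_t−1)−1);  °P = 259 − 259/SG_t;  cells = rate·(V+V_w)·°P
V_w = 20.3·((1.1−1)/(1.075−1)−1) = 6.7667
V_final = 20.3 + 6.7667 = 27.0667
°P = 259 − 259/1.075 = 18.0698
cells = 0.88·27.0667·18.0698

430.3978 billion cells


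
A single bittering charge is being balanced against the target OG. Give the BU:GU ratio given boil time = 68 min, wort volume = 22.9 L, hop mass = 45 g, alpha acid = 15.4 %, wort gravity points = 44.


U = 1.65·0.000125^(GP/1000)·(1−e^(−0.04t))/4.15;  IBU = (α/100)·m·U·1000/V;  BU:GU = IBU/GP
U = 1.65·0.000125^(44/1000)·(1−e^(−0.04·68))/4.15 = 0.2501
IBU = (15.4/100)·45·0.2501·1000/22.9 = 75.6838
BU:GU = 75.6838/44

1.7201


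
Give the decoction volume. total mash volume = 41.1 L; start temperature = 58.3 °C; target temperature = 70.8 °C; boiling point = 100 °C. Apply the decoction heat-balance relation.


V_dec = V_total·(T_target − T_start)/(T_boil − T_start)
V_dec = 41.1·(70.8 − 58.3)/(100 − 58.3)

12.3201 L


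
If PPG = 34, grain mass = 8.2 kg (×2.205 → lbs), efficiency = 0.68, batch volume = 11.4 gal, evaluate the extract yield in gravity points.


points = lbs × PPG × eff / vol
lbs = 8.2 × 2.205 = 18.0810
points = 18.0810 × 34 × 0.68 / 11.4

36.6695 points


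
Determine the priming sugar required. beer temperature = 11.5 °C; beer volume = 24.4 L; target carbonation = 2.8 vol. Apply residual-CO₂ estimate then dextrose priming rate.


residual = 14.695·(0.01821 + 0.09011·e^(−0.04·T));  sugar = (target − residual)·4.0·V
residual = 14.695·(0.01821 + 0.09011·e^(−0.04·11.5)) = 1.1035
sugar = (2.8 − 1.1035)·4.0·24.4

165.5764 g


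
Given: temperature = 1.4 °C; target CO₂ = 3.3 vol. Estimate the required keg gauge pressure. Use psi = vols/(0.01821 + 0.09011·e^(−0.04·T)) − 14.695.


psi = 3.3/(0.01821 + 0.09011·e^(−0.04·1.4)) − 14.695

17.2160 psi


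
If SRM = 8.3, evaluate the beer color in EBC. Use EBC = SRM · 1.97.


EBC = 8.3 · 1.97

16.3510 EBC


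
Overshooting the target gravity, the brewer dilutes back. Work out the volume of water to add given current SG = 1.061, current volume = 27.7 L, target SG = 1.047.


V_water = V·((SG_curr − 1)/(SG_target − 1) − 1)
V_water = 27.7·((1.061 − 1)/(1.047 − 1) − 1)

8.2511 L


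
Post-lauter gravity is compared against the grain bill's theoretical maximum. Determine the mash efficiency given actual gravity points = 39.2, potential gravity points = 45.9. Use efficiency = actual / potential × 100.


efficiency = 39.2 / 45.9 × 100

85.4031 %


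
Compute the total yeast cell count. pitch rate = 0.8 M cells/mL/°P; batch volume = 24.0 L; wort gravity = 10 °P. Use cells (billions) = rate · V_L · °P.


cells = 0.8 · 24.0 · 10

192.0000 billion cells


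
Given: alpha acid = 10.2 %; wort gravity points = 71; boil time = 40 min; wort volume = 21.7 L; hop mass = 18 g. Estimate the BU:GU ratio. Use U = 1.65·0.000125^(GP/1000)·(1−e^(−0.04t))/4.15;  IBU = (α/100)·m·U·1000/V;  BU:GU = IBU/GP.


U = 1.65·0.000125^(71/1000)·(1−e^(−0.04·40))/4.15 = 0.1676
IBU = (10.2/100)·18·0.1676·1000/21.7 = 14.1837
BU:GU = 14.1837/71

0.1998


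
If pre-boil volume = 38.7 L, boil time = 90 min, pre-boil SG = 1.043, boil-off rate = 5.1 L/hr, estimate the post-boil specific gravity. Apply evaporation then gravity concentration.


V_post = V_pre − rate·(t/60);  SG_post = 1 + (SG_pre−1)·V_pre/V_post
V_post = 38.7 − 5.1·(90/60) = 31.0500
SG_post = 1 + (1.043 − 1)·38.7/31.0500

1.0536


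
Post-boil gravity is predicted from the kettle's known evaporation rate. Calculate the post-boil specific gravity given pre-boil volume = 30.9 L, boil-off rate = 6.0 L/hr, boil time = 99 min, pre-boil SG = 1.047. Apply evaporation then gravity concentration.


V_post = V_pre − rate·(t/60);  SG_post = 1 + (SG_pre−1)·V_pre/V_post
V_post = 30.9 − 6.0·(99/60) = 21.0000
SG_post = 1 + (1.047 − 1)·30.9/21.0000

1.0692


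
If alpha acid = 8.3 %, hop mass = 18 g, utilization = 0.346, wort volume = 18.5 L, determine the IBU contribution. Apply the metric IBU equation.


IBU = (α/100)·mass·U·1000 / V
IBU = (8.3/100)·18·0.346·1000 / 18.5

27.9418 IBU


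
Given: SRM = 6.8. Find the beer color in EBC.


EBC = SRM · 1.97
EBC = 6.8 · 1.97

13.3960 EBC


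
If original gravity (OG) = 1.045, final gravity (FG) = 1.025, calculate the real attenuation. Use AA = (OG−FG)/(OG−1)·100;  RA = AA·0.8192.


AA = (1.045 − 1.025)/(1.045 − 1)·100 = 44.4444
RA = 44.4444·0.8192

36.4089 %


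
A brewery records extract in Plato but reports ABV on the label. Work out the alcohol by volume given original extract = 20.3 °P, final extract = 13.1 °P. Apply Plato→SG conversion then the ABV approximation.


SG = 259/(259 − P);  ABV = (OG − FG)·131.25
OG = 259/(259 − 20.3) = 1.0850
FG = 259/(259 − 13.1) = 1.0533
ABV = (1.0850 − 1.0533)·131.25

4.1699 % ABV


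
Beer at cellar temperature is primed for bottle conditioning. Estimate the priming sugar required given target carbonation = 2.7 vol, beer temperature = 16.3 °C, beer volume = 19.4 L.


residual = 14.695·(0.01821 + 0.09011·e^(−0.04·T));  sugar = (target − residual)·4.0·V
residual = 14.695·(0.01821 + 0.09011·e^(−0.04·16.3)) = 0.9575
sugar = (2.7 − 0.9575)·4.0·19.4

135.2188 g


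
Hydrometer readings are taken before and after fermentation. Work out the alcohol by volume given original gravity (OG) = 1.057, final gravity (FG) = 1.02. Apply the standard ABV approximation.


ABV = (OG − FG) · 131.25
ABV = (1.057 − 1.02) · 131.25

4.8562 % ABV


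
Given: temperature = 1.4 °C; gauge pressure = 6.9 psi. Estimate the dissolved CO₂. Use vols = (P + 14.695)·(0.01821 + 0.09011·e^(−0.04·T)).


vols = (6.9 + 14.695)·(0.01821 + 0.09011·e^(−0.04·1.4))

2.2332 volumes


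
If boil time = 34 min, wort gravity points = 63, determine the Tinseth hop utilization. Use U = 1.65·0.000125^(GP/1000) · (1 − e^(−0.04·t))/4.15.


bigness = 1.65·0.000125^(63/1000) = 0.9367
boil_factor = (1 − e^(−0.04·34))/4.15 = 0.1791
U = 0.9367 · 0.1791

0.1678


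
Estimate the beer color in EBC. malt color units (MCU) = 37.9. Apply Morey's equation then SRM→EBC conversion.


SRM = 1.4922·MCU^0.6859;  EBC = SRM·1.97
SRM = 1.4922·37.9^0.6859 = 18.0558
EBC = 18.0558·1.97

35.5698 EBC


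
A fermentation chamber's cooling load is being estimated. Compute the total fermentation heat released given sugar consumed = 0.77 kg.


Q = m_sugar · 590 kJ/kg
Q = 0.77 · 590

454.3000 kJ


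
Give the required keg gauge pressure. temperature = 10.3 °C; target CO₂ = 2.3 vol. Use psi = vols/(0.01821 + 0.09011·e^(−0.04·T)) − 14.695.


psi = 2.3/(0.01821 + 0.09011·e^(−0.04·10.3)) − 14.695

14.8330 psi


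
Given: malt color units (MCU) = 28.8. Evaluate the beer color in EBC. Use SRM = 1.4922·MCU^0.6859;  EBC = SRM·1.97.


SRM = 1.4922·28.8^0.6859 = 14.9563
EBC = 14.9563·1.97

29.4639 EBC


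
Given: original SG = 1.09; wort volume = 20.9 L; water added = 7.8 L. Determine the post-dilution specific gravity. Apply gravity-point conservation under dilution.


SG_new = 1 + (SG_old − 1)·V_old/(V_old + V_water)
pts = (1.09 − 1)·1000·20.9/(20.9 + 7.8) = 65.5401
SG_new = 1 + 65.5401/1000

1.0655


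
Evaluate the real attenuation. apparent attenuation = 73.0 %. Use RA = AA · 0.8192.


RA = 73.0 · 0.8192

59.8016 %


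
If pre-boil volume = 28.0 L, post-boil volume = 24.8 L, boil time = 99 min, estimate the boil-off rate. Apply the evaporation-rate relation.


rate = (V_pre − V_post) / (t_min/60)
rate = (28.0 − 24.8) / (99/60)

1.9394 L/hr


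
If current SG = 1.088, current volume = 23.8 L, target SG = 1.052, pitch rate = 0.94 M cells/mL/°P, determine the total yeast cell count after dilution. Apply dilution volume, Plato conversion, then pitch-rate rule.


V_w = V·((SG_c−1)/(SG_t−1)−1);  °P = 259 − 259/SG_t;  cells = rate·(V+V_w)·°P
V_w = 23.8·((1.088−1)/(1.052−1)−1) = 16.4769
V_final = 23.8 + 16.4769 = 40.2769
°P = 259 − 259/1.052 = 12.8023
cells = 0.94·40.2769·12.8023

484.6983 billion cells


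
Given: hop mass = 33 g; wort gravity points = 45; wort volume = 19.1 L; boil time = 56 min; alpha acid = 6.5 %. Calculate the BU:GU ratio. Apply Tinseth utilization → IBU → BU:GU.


U = 1.65·0.000125^(GP/1000)·(1−e^(−0.04t))/4.15;  IBU = (α/100)·m·U·1000/V;  BU:GU = IBU/GP
U = 1.65·0.000125^(45/1000)·(1−e^(−0.04·56))/4.15 = 0.2371
IBU = (6.5/100)·33·0.2371·1000/19.1 = 26.6260
BU:GU = 26.6260/45

0.5917


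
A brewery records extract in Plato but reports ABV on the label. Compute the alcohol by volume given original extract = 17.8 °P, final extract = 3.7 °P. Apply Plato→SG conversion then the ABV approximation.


SG = 259/(259 − P);  ABV = (OG − FG)·131.25
OG = 259/(259 − 17.8) = 1.0738
FG = 259/(259 − 3.7) = 1.0145
ABV = (1.0738 − 1.0145)·131.25

7.7838 % ABV


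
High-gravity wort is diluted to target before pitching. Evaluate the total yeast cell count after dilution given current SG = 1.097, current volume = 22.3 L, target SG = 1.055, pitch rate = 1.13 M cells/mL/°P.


V_w = V·((SG_c−1)/(SG_t−1)−1);  °P = 259 − 259/SG_t;  cells = rate·(V+V_w)·°P
V_w = 22.3·((1.097−1)/(1.055−1)−1) = 17.0291
V_final = 22.3 + 17.0291 = 39.3291
°P = 259 − 259/1.055 = 13.5024
cells = 1.13·39.3291·13.5024

600.0706 billion cells


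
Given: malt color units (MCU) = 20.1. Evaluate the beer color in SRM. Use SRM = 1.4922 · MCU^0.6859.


SRM = 1.4922 · 20.1^0.6859

11.6866 SRM


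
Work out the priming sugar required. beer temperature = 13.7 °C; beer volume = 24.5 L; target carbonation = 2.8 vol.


residual = 14.695·(0.01821 + 0.09011·e^(−0.04·T));  sugar = (target − residual)·4.0·V
residual = 14.695·(0.01821 + 0.09011·e^(−0.04·13.7)) = 1.0331
sugar = (2.8 − 1.0331)·4.0·24.5

173.1559 g


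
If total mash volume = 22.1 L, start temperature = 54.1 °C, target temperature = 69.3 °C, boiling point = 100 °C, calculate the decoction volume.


V_dec = V_total·(T_target − T_start)/(T_boil − T_start)
V_dec = 22.1·(69.3 − 54.1)/(100 − 54.1)

7.3185 L


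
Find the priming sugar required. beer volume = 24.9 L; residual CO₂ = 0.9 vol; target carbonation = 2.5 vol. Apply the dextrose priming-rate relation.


sugar = (target − residual)·4.0·V
sugar = (2.5 − 0.9)·4.0·24.9

159.3600 g


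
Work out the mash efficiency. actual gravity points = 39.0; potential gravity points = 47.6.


efficiency = actual / potential × 100
efficiency = 39.0 / 47.6 × 100

81.9328 %


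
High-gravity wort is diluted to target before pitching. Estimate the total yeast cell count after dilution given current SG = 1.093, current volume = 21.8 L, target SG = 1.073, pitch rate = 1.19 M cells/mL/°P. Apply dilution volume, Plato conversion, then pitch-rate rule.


V_w = V·((SG_c−1)/(SG_t−1)−1);  °P = 259 − 259/SG_t;  cells = rate·(V+V_w)·°P
V_w = 21.8·((1.093−1)/(1.073−1)−1) = 5.9726
V_final = 21.8 + 5.9726 = 27.7726
°P = 259 − 259/1.073 = 17.6207
cells = 1.19·27.7726·17.6207

582.3532 billion cells


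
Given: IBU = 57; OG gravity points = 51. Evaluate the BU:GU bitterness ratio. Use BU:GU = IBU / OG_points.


BU:GU = 57 / 51

1.1176


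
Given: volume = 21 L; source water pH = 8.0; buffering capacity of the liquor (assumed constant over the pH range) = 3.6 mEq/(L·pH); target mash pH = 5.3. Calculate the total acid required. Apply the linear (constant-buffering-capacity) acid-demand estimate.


acid = buffering capacity · (pH_source − pH_target) · V
acid = 3.6 · (8.0 − 5.3) · 21

204.1200 mEq


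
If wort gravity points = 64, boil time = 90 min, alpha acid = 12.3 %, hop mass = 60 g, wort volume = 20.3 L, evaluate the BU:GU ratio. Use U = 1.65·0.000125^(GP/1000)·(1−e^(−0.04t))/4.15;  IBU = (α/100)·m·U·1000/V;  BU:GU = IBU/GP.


U = 1.65·0.000125^(64/1000)·(1−e^(−0.04·90))/4.15 = 0.2176
IBU = (12.3/100)·60·0.2176·1000/20.3 = 79.0982
BU:GU = 79.0982/64

1.2359


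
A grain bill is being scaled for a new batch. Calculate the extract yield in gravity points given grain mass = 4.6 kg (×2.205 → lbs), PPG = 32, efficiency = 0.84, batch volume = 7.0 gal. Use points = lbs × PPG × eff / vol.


lbs = 4.6 × 2.205 = 10.1430
points = 10.1430 × 32 × 0.84 / 7.0

38.9491 points


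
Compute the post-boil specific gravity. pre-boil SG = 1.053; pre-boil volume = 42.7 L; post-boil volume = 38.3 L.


SG_post = 1 + (SG_pre − 1)·V_pre/V_post
pts_pre = (1.053 − 1)·1000 = 53.0000
pts_post = 53.0000·42.7/38.3 = 59.0888
SG_post = 1 + 59.0888/1000

1.0591


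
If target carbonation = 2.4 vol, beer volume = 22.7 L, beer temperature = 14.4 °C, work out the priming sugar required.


residual = 14.695·(0.01821 + 0.09011·e^(−0.04·T));  sugar = (target − residual)·4.0·V
residual = 14.695·(0.01821 + 0.09011·e^(−0.04·14.4)) = 1.0120
sugar = (2.4 − 1.0120)·4.0·22.7

126.0335 g


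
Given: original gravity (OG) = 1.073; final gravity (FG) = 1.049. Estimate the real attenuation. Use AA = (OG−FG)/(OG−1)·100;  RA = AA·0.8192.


AA = (1.073 − 1.049)/(1.073 − 1)·100 = 32.8767
RA = 32.8767·0.8192

26.9326 %


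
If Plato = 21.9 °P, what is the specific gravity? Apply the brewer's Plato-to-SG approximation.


SG = 259/(259 − P)
SG = 259/(259 − 21.9)

1.0924


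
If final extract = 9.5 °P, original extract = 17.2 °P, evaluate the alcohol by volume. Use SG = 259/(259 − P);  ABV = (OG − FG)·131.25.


OG = 259/(259 − 17.2) = 1.0711
FG = 259/(259 − 9.5) = 1.0381
ABV = (1.0711 − 1.0381)·131.25

4.3387 % ABV


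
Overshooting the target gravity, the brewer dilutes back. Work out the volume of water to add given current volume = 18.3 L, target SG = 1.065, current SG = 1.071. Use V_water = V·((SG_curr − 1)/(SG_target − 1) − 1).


V_water = 18.3·((1.071 − 1)/(1.065 − 1) − 1)

1.6892 L


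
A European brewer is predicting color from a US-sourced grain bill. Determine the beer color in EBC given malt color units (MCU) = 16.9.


SRM = 1.4922·MCU^0.6859;  EBC = SRM·1.97
SRM = 1.4922·16.9^0.6859 = 10.3761
EBC = 10.3761·1.97

20.4409 EBC


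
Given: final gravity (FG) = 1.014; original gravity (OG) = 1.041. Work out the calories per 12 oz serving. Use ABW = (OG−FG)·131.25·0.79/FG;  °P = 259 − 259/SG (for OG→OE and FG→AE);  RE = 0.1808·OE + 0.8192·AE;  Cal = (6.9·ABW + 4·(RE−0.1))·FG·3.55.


ABW = (1.041 − 1.014)·131.25·0.79/1.014 = 2.7609
OE = 259 − 259/1.041 = 10.2008 °P
AE = 259 − 259/1.014 = 3.5759 °P
RE = 0.1808·10.2008 + 0.8192·3.5759 = 4.7737 °P
Cal = (6.9·2.7609 + 4·(4.7737−0.1))·1.014·3.55

135.8710 kcal


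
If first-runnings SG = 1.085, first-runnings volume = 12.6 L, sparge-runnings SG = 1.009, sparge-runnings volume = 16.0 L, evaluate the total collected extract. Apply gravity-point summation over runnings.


total = Σ (SG_i − 1)·1000·V_i
first = (1.085 − 1)·1000·12.6 = 1071.0000
sparge = (1.009 − 1)·1000·16.0 = 144.0000
total = 1071.0000 + 144.0000

1215.0000 gravity·L


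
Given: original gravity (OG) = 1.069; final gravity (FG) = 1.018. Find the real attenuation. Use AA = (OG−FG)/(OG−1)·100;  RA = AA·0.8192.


AA = (1.069 − 1.018)/(1.069 − 1)·100 = 73.9130
RA = 73.9130·0.8192

60.5496 %


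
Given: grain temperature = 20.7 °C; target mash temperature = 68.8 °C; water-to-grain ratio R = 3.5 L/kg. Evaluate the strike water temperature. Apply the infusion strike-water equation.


T_strike = (0.41/R)·(T_mash − T_grain) + T_mash
T_strike = (0.41/3.5)·(68.8 − 20.7) + 68.8

74.4346 °C


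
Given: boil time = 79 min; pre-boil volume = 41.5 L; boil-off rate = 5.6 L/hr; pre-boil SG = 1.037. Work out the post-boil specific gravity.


V_post = V_pre − rate·(t/60);  SG_post = 1 + (SG_pre−1)·V_pre/V_post
V_post = 41.5 − 5.6·(79/60) = 34.1267
SG_post = 1 + (1.037 − 1)·41.5/34.1267

1.0450


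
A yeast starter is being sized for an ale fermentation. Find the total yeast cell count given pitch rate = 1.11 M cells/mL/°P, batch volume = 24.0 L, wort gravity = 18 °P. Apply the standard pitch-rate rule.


cells (billions) = rate · V_L · °P
cells = 1.11 · 24.0 · 18

479.5200 billion cells


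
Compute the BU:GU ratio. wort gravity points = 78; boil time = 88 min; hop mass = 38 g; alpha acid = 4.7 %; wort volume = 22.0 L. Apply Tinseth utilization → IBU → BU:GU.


U = 1.65·0.000125^(GP/1000)·(1−e^(−0.04t))/4.15;  IBU = (α/100)·m·U·1000/V;  BU:GU = IBU/GP
U = 1.65·0.000125^(78/1000)·(1−e^(−0.04·88))/4.15 = 0.1914
IBU = (4.7/100)·38·0.1914·1000/22.0 = 15.5383
BU:GU = 15.5383/78

0.1992


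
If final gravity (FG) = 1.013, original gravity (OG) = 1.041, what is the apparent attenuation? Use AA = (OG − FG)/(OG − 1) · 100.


AA = (1.041 − 1.013)/(1.041 − 1) · 100

68.2927 %


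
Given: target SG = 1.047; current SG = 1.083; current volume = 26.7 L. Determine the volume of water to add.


V_water = V·((SG_curr − 1)/(SG_target − 1) − 1)
V_water = 26.7·((1.083 − 1)/(1.047 − 1) − 1)

20.4511 L


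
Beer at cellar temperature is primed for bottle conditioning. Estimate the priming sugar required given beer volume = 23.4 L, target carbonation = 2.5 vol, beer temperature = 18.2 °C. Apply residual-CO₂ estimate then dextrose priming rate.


residual = 14.695·(0.01821 + 0.09011·e^(−0.04·T));  sugar = (target − residual)·4.0·V
residual = 14.695·(0.01821 + 0.09011·e^(−0.04·18.2)) = 0.9070
sugar = (2.5 − 0.9070)·4.0·23.4

149.1047 g


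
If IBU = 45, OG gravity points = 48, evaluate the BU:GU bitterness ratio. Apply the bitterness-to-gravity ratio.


BU:GU = IBU / OG_points
BU:GU = 45 / 48

0.9375


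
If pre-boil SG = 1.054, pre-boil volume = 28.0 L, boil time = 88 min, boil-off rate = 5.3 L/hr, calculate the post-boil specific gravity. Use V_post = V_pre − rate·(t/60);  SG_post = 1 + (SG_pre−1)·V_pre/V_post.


V_post = 28.0 − 5.3·(88/60) = 20.2267
SG_post = 1 + (1.054 − 1)·28.0/20.2267

1.0748


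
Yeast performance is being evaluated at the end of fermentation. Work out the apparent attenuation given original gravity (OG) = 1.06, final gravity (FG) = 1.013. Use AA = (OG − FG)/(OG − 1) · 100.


AA = (1.06 − 1.013)/(1.06 − 1) · 100

78.3333 %


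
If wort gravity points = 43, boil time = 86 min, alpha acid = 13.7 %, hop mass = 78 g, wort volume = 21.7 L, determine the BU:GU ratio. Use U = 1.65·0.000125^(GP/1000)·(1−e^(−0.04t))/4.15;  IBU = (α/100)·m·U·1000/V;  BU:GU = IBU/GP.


U = 1.65·0.000125^(43/1000)·(1−e^(−0.04·86))/4.15 = 0.2615
IBU = (13.7/100)·78·0.2615·1000/21.7 = 128.7671
BU:GU = 128.7671/43

2.9946


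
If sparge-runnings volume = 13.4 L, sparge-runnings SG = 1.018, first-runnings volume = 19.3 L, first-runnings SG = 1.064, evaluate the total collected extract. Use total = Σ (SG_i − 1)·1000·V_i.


first = (1.064 − 1)·1000·19.3 = 1235.2000
sparge = (1.018 − 1)·1000·13.4 = 241.2000
total = 1235.2000 + 241.2000

1476.4000 gravity·L


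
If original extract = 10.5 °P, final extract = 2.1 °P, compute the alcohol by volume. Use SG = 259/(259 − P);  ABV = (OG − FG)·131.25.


OG = 259/(259 − 10.5) = 1.0423
FG = 259/(259 − 2.1) = 1.0082
ABV = (1.0423 − 1.0082)·131.25

4.4729 % ABV


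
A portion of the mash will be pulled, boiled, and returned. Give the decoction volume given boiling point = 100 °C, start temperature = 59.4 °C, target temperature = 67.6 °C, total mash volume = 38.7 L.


V_dec = V_total·(T_target − T_start)/(T_boil − T_start)
V_dec = 38.7·(67.6 − 59.4)/(100 − 59.4)

7.8163 L


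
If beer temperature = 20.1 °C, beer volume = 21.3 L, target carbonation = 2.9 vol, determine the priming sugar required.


residual = 14.695·(0.01821 + 0.09011·e^(−0.04·T));  sugar = (target − residual)·4.0·V
residual = 14.695·(0.01821 + 0.09011·e^(−0.04·20.1)) = 0.8602
sugar = (2.9 − 0.8602)·4.0·21.3

173.7904 g


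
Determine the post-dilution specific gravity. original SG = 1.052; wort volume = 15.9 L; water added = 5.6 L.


SG_new = 1 + (SG_old − 1)·V_old/(V_old + V_water)
pts = (1.052 − 1)·1000·15.9/(15.9 + 5.6) = 38.4558
SG_new = 1 + 38.4558/1000

1.0385


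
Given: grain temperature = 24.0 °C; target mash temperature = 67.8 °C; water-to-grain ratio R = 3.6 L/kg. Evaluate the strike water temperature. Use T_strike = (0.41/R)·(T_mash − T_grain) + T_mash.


T_strike = (0.41/3.6)·(67.8 − 24.0) + 67.8

72.7883 °C


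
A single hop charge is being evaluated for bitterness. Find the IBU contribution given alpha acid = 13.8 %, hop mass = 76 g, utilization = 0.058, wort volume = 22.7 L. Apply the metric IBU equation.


IBU = (α/100)·mass·U·1000 / V
IBU = (13.8/100)·76·0.058·1000 / 22.7

26.7975 IBU


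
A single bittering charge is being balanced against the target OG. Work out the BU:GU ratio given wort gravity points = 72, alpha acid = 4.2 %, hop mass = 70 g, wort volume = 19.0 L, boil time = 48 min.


U = 1.65·0.000125^(GP/1000)·(1−e^(−0.04t))/4.15;  IBU = (α/100)·m·U·1000/V;  BU:GU = IBU/GP
U = 1.65·0.000125^(72/1000)·(1−e^(−0.04·48))/4.15 = 0.1776
IBU = (4.2/100)·70·0.1776·1000/19.0 = 27.4888
BU:GU = 27.4888/72

0.3818


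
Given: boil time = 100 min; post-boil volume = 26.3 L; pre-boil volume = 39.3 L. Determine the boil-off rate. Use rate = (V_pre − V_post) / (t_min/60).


rate = (39.3 − 26.3) / (100/60)

7.8000 L/hr


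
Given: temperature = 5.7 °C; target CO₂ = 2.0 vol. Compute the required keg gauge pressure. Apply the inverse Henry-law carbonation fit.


psi = vols/(0.01821 + 0.09011·e^(−0.04·T)) − 14.695
psi = 2.0/(0.01821 + 0.09011·e^(−0.04·5.7)) − 14.695

7.5399 psi


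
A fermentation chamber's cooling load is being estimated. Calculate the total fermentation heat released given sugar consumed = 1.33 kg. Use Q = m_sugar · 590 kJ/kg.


Q = 1.33 · 590

784.7000 kJ


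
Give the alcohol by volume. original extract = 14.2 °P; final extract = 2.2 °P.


SG = 259/(259 − P);  ABV = (OG − FG)·131.25
OG = 259/(259 − 14.2) = 1.0580
FG = 259/(259 − 2.2) = 1.0086
ABV = (1.0580 − 1.0086)·131.25

6.4889 % ABV


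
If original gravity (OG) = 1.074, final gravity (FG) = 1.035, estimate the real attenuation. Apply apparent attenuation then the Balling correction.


AA = (OG−FG)/(OG−1)·100;  RA = AA·0.8192
AA = (1.074 − 1.035)/(1.074 − 1)·100 = 52.7027
RA = 52.7027·0.8192

43.1741 %


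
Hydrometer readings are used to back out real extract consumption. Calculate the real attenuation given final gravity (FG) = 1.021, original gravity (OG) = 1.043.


AA = (OG−FG)/(OG−1)·100;  RA = AA·0.8192
AA = (1.043 − 1.021)/(1.043 − 1)·100 = 51.1628
RA = 51.1628·0.8192

41.9126 %


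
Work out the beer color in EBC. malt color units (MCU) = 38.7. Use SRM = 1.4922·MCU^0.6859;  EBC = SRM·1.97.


SRM = 1.4922·38.7^0.6859 = 18.3163
EBC = 18.3163·1.97

36.0831 EBC


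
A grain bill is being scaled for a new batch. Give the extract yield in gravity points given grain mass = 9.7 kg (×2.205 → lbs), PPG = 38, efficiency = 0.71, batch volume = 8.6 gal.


points = lbs × PPG × eff / vol
lbs = 9.7 × 2.205 = 21.3885
points = 21.3885 × 38 × 0.71 / 8.6

67.1002 points


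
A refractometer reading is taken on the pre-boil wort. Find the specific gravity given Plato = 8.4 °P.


SG = 259/(259 − P)
SG = 259/(259 − 8.4)

1.0335


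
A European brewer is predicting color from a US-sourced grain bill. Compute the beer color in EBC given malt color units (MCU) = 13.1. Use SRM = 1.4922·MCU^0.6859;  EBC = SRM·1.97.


SRM = 1.4922·13.1^0.6859 = 8.7129
EBC = 8.7129·1.97

17.1644 EBC


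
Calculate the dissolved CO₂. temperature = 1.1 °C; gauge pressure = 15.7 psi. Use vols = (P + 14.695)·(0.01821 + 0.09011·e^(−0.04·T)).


vols = (15.7 + 14.695)·(0.01821 + 0.09011·e^(−0.04·1.1))

3.1745 volumes


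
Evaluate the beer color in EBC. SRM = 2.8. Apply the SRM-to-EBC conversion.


EBC = SRM · 1.97
EBC = 2.8 · 1.97

5.5160 EBC


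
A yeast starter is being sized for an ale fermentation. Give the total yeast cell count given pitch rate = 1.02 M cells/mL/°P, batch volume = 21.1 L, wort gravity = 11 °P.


cells (billions) = rate · V_L · °P
cells = 1.02 · 21.1 · 11

236.7420 billion cells


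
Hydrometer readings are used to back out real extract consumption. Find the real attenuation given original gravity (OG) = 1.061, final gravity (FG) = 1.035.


AA = (OG−FG)/(OG−1)·100;  RA = AA·0.8192
AA = (1.061 − 1.035)/(1.061 − 1)·100 = 42.6230
RA = 42.6230·0.8192

34.9167 %


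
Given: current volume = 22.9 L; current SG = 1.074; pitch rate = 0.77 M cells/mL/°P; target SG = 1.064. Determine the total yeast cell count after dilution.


V_w = V·((SG_c−1)/(SG_t−1)−1);  °P = 259 − 259/SG_t;  cells = rate·(V+V_w)·°P
V_w = 22.9·((1.074−1)/(1.064−1)−1) = 3.5781
V_final = 22.9 + 3.5781 = 26.4781
°P = 259 − 259/1.064 = 15.5789
cells = 0.77·26.4781·15.5789

317.6260 billion cells


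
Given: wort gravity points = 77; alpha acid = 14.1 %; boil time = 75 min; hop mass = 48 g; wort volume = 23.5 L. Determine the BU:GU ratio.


U = 1.65·0.000125^(GP/1000)·(1−e^(−0.04t))/4.15;  IBU = (α/100)·m·U·1000/V;  BU:GU = IBU/GP
U = 1.65·0.000125^(77/1000)·(1−e^(−0.04·75))/4.15 = 0.1891
IBU = (14.1/100)·48·0.1891·1000/23.5 = 54.4642
BU:GU = 54.4642/77

0.7073


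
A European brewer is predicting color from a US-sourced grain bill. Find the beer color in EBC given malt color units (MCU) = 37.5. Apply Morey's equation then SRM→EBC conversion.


SRM = 1.4922·MCU^0.6859;  EBC = SRM·1.97
SRM = 1.4922·37.5^0.6859 = 17.9248
EBC = 17.9248·1.97

35.3119 EBC


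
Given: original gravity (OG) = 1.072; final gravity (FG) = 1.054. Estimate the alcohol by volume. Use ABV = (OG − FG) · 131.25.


ABV = (1.072 − 1.054) · 131.25

2.3625 % ABV


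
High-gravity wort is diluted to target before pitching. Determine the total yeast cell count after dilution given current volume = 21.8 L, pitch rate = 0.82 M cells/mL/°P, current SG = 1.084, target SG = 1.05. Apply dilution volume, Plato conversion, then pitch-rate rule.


V_w = V·((SG_c−1)/(SG_t−1)−1);  °P = 259 − 259/SG_t;  cells = rate·(V+V_w)·°P
V_w = 21.8·((1.084−1)/(1.05−1)−1) = 14.8240
V_final = 21.8 + 14.8240 = 36.6240
°P = 259 − 259/1.05 = 12.3333
cells = 0.82·36.6240·12.3333

370.3907 billion cells
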